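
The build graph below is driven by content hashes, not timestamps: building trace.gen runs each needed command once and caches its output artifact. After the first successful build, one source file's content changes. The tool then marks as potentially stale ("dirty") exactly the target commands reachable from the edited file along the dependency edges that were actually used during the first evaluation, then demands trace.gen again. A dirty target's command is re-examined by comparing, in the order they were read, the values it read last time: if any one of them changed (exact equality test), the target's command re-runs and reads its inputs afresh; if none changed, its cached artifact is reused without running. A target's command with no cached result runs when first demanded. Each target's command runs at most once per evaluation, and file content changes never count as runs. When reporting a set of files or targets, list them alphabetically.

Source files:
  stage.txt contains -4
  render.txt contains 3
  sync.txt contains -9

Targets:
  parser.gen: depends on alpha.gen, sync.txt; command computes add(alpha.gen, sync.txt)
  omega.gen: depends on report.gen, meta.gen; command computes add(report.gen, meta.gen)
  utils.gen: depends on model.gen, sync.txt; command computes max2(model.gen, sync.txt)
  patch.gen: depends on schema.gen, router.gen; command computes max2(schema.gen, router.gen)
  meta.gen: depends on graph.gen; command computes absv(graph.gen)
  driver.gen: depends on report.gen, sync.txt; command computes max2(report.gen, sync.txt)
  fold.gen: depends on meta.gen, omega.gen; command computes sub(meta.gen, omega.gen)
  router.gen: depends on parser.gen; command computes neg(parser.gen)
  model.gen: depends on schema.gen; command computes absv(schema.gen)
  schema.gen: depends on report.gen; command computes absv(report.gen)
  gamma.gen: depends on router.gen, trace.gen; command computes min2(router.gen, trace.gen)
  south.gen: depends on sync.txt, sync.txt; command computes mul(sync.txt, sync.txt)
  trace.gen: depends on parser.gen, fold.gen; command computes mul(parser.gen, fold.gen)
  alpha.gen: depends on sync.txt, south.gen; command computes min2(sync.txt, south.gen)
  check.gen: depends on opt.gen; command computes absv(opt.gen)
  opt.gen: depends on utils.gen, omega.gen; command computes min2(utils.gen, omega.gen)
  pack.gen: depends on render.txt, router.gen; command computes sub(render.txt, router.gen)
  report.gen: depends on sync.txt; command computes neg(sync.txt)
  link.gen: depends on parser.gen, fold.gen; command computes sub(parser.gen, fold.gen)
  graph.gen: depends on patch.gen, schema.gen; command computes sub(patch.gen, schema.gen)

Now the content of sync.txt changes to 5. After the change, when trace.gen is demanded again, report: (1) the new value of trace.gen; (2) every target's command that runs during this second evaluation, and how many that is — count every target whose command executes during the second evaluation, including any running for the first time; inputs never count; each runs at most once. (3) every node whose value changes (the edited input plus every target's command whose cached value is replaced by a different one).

trace.gen now evaluates to 50.
Run set: alpha.gen, fold.gen, graph.gen, meta.gen, omega.gen, parser.gen, patch.gen, report.gen, router.gen, schema.gen, south.gen, trace.gen (12 run).
Changed values: alpha.gen, fold.gen, graph.gen, meta.gen, omega.gen, parser.gen, patch.gen, report.gen, router.gen, schema.gen, south.gen, sync.txt, trace.gen.

Initial pass — values computed on the first demand:
  report.gen = neg(-9) = 9
  schema.gen = absv(9) = 9
  south.gen = mul(-9, -9) = 81
  alpha.gen = min2(-9, 81) = -9
  parser.gen = add(-9, -9) = -18
  router.gen = neg(-18) = 18
  patch.gen = max2(9, 18) = 18
  graph.gen = sub(18, 9) = 9
  meta.gen = absv(9) = 9
  omega.gen = add(9, 9) = 18
  fold.gen = sub(9, 18) = -9
  trace.gen = mul(-18, -9) = 162

Second demand — change propagation:
  report.gen: re-runs because sync.txt -9->5; new result -5.
  schema.gen: re-runs because report.gen 9->-5; new result 5.
  south.gen: re-runs because sync.txt -9->5; sync.txt -9->5; new result 25.
  alpha.gen: re-runs because sync.txt -9->5; south.gen 81->25; new result 5.
  parser.gen: re-runs because alpha.gen -9->5; sync.txt -9->5; new result 10.
  router.gen: re-runs because parser.gen -18->10; new result -10.
  patch.gen: re-runs because schema.gen 9->5; router.gen 18->-10; new result 5.
  graph.gen: re-runs because patch.gen 18->5; schema.gen 9->5; new result 0.
  meta.gen: re-runs because graph.gen 9->0; new result 0.
  omega.gen: re-runs because report.gen 9->-5; meta.gen 9->0; new result -5.
  fold.gen: re-runs because meta.gen 9->0; omega.gen 18->-5; new result 5.
  trace.gen: re-runs because parser.gen -18->10; fold.gen -9->5; new result 50.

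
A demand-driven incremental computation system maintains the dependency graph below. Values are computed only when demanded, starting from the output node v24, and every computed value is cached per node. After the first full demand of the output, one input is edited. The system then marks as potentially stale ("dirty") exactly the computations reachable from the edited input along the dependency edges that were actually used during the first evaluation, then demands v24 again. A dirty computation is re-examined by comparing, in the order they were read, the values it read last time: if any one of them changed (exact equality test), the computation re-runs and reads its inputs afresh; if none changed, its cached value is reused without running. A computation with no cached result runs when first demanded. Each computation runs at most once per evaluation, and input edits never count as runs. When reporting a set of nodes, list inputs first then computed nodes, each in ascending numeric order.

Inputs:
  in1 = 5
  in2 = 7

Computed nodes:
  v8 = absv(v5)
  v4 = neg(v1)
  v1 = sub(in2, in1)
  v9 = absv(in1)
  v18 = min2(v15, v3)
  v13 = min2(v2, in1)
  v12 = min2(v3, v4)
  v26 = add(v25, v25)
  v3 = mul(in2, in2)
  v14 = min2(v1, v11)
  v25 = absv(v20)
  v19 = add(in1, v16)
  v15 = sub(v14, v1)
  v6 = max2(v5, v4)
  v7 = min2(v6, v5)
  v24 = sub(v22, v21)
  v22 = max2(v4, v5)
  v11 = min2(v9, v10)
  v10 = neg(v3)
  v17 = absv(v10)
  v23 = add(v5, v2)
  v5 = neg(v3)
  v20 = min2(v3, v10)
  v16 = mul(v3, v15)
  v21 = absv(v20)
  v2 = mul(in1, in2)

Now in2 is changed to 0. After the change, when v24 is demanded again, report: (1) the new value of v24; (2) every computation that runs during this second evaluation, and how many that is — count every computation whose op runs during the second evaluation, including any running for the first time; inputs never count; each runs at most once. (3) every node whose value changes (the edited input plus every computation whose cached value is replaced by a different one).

New value of v24: 5.
Computations that run: v1, v3, v4, v5, v10, v20, v21, v22, v24 — 9 in total.
Values that change: in2, v1, v3, v4, v5, v10, v20, v21, v22, v24.

First evaluation (everything demanded from the output):
  v1 = sub(7, 5) = 2
  v3 = mul(7, 7) = 49
  v4 = neg(2) = -2
  v5 = neg(49) = -49
  v10 = neg(49) = -49
  v20 = min2(49, -49) = -49
  v21 = absv(-49) = 49
  v22 = max2(-2, -49) = -2
  v24 = sub(-2, 49) = -51

Propagation after the edit:
  v1: runs — in2 7->0; result -5.
  v3: runs — in2 7->0; in2 7->0; result 0.
  v4: runs — v1 2->-5; result 5.
  v5: runs — v3 49->0; result 0.
  v10: runs — v3 49->0; result 0.
  v20: runs — v3 49->0; v10 -49->0; result 0.
  v21: runs — v20 -49->0; result 0.
  v22: runs — v4 -2->5; v5 -49->0; result 5.
  v24: runs — v22 -2->5; v21 49->0; result 5.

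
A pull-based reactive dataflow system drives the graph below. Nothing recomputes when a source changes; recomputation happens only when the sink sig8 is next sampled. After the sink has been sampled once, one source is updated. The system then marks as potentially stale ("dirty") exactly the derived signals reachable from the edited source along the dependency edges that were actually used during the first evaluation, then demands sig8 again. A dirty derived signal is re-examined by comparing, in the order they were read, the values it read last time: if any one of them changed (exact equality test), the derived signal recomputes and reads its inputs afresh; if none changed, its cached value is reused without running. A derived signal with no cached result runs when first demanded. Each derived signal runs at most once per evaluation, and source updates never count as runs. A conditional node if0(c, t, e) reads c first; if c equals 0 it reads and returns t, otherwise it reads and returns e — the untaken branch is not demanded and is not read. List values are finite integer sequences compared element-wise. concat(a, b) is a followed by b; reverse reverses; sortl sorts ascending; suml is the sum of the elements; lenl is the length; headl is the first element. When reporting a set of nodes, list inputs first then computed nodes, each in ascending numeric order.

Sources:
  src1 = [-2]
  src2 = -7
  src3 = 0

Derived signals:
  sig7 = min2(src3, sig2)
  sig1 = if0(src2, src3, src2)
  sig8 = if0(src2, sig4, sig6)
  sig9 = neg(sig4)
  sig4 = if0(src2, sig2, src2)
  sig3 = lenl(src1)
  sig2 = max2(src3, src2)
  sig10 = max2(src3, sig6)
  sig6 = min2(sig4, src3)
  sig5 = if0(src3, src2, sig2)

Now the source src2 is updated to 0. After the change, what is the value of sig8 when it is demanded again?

New value of sig8: 0.
Key observation: a condition flipped, so demand moved to the other branch — sig6 is never re-examined.

First evaluation (everything demanded from the output):
  sig4 = if0(src2=-7 -> else branch src2) = -7
  sig6 = min2(-7, 0) = -7
  sig8 = if0(src2=-7 -> else branch sig6) = -7

Propagation after the edit:
  sig2: demanded for the first time — runs, produces 0.
  sig4: runs — src2 -7->0; src2 -7->0; result 0.
  sig6: marked dirty but never re-examined — demand shifted away from it.
  sig8: runs — src2 -7->0; result 0.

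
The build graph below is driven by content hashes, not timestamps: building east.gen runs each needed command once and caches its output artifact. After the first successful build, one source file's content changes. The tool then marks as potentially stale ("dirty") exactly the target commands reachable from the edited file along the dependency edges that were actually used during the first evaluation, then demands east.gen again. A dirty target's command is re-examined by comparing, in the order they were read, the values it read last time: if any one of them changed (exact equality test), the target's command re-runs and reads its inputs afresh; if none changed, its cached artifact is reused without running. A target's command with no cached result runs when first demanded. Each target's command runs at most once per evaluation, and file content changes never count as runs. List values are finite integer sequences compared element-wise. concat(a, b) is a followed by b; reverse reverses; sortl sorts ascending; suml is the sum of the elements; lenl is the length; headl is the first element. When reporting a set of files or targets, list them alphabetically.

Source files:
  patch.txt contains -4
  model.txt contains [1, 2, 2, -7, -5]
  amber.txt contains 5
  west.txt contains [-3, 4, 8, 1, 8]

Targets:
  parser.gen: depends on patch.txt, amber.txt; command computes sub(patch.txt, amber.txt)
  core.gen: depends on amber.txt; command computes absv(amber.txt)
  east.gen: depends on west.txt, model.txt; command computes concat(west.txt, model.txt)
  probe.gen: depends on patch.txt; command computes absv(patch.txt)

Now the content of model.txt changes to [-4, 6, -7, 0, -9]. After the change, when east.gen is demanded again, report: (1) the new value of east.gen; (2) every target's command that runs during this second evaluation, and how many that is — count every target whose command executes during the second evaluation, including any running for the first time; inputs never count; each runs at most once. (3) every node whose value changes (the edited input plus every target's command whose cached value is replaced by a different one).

Initial pass — values computed on the first demand:
  east.gen = concat([-3, 4, 8, 1, 8], [1, 2, 2, -7, -5]) = [-3, 4, 8, 1, 8, 1, 2, 2, -7, -5]

Second demand — change propagation:
  east.gen: re-runs because model.txt [1, 2, 2, -7, -5]->[-4, 6, -7, 0, -9]; new result [-3, 4, 8, 1, 8, -4, 6, -7, 0, -9].

east.gen now evaluates to [-3, 4, 8, 1, 8, -4, 6, -7, 0, -9].
Run set: east.gen (1 run).
Changed values: east.gen, model.txt.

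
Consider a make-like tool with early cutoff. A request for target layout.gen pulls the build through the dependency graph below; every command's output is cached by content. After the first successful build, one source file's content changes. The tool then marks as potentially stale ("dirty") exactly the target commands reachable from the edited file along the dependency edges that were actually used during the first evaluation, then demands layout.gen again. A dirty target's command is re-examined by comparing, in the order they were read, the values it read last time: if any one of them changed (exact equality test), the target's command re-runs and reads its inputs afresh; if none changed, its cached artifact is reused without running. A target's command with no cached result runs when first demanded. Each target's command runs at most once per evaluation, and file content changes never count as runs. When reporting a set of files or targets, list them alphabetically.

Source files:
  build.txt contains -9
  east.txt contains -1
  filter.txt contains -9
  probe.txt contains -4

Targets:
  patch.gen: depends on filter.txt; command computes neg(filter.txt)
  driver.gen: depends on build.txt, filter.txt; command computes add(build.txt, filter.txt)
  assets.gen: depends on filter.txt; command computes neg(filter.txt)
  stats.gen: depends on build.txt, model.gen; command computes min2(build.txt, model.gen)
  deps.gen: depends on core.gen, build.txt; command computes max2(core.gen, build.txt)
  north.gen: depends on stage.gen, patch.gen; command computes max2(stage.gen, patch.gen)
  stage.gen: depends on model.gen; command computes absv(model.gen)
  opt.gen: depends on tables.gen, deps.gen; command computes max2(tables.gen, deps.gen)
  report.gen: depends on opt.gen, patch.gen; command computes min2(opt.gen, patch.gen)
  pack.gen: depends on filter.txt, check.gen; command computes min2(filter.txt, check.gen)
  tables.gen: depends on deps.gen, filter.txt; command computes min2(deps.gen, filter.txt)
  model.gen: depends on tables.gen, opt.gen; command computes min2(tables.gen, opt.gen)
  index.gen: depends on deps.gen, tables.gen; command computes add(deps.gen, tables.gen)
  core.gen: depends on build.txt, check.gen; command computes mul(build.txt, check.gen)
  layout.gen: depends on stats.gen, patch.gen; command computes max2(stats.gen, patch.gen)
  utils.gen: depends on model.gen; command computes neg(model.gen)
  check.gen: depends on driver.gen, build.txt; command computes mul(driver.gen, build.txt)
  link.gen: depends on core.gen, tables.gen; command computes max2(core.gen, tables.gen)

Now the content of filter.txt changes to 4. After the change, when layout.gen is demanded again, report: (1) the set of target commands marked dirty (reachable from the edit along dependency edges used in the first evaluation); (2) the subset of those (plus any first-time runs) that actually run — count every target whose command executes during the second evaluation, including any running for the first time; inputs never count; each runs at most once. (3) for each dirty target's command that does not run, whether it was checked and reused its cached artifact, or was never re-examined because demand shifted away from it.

First demand of the output computes:
  driver.gen = add(-9, -9) = -18
  check.gen = mul(-18, -9) = 162
  core.gen = mul(-9, 162) = -1458
  deps.gen = max2(-1458, -9) = -9
  patch.gen = neg(-9) = 9
  tables.gen = min2(-9, -9) = -9
  opt.gen = max2(-9, -9) = -9
  model.gen = min2(-9, -9) = -9
  stats.gen = min2(-9, -9) = -9
  layout.gen = max2(-9, 9) = 9

After the edit, cleaning proceeds:
  driver.gen: a read changed (filter.txt -9->4) — executes, giving -5.
  check.gen: a read changed (driver.gen -18->-5) — executes, giving 45.
  core.gen: a read changed (check.gen 162->45) — executes, giving -405.
  deps.gen: a read changed (core.gen -1458->-405) — executes, giving -9 — identical to its old value.
  patch.gen: a read changed (filter.txt -9->4) — executes, giving -4.
  tables.gen: a read changed (filter.txt -9->4) — executes, giving -9 — identical to its old value.
  opt.gen: dirty, but its reads are unchanged (tables.gen unchanged, deps.gen unchanged); cached -9 stands.
  model.gen: dirty, but its reads are unchanged (tables.gen unchanged, opt.gen unchanged); cached -9 stands.
  stats.gen: dirty, but its reads are unchanged (build.txt unchanged, model.gen unchanged); cached -9 stands.
  layout.gen: a read changed (patch.gen 9->-4) — executes, giving -4.

Note where the cutoff bites: opt.gen is checked, finds nothing changed, and keeps its cache.

The edit dirties: check.gen, core.gen, deps.gen, driver.gen, layout.gen, model.gen, opt.gen, patch.gen, stats.gen, tables.gen.
7 target commands run: check.gen, core.gen, deps.gen, driver.gen, layout.gen, patch.gen, tables.gen.
Cache hits after checking: model.gen, opt.gen, stats.gen.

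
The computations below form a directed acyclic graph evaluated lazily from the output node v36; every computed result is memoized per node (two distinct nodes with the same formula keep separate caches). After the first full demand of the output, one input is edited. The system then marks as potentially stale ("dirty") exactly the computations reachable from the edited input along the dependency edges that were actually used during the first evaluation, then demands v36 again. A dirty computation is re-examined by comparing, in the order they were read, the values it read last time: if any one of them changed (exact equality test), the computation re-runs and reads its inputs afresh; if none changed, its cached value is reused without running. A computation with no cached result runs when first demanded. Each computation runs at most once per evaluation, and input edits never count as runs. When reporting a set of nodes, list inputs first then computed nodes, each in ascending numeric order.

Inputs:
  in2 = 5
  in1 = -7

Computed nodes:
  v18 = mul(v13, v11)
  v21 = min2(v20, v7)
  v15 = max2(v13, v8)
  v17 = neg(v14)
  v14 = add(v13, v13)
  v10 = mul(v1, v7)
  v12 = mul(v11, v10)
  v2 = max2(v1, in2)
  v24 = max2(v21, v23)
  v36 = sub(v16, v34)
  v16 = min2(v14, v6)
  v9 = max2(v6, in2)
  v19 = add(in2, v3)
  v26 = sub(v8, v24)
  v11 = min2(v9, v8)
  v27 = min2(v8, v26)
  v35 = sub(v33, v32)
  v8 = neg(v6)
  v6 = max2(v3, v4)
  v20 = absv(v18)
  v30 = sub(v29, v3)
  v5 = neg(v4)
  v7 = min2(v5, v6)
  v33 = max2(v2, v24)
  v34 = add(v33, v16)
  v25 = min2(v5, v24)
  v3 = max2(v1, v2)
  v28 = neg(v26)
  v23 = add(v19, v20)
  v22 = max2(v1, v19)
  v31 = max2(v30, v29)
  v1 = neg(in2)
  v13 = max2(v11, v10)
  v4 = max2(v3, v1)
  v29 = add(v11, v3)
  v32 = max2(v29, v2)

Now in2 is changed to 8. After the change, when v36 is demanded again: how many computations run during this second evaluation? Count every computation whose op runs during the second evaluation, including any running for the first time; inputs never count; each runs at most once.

23 computations run: v1, v2, v3, v4, v5, v6, v7, v8, v9, v10, v11, v13, v14, v16, v18, v19, v20, v21, v23, v24, v33, v34, v36.

First demand of the output computes:
  v1 = neg(5) = -5
  v2 = max2(-5, 5) = 5
  v3 = max2(-5, 5) = 5
  v4 = max2(5, -5) = 5
  v5 = neg(5) = -5
  v6 = max2(5, 5) = 5
  v7 = min2(-5, 5) = -5
  v8 = neg(5) = -5
  v9 = max2(5, 5) = 5
  v10 = mul(-5, -5) = 25
  v11 = min2(5, -5) = -5
  v13 = max2(-5, 25) = 25
  v14 = add(25, 25) = 50
  v16 = min2(50, 5) = 5
  v18 = mul(25, -5) = -125
  v19 = add(5, 5) = 10
  v20 = absv(-125) = 125
  v21 = min2(125, -5) = -5
  v23 = add(10, 125) = 135
  v24 = max2(-5, 135) = 135
  v33 = max2(5, 135) = 135
  v34 = add(135, 5) = 140
  v36 = sub(5, 140) = -135

After the edit, cleaning proceeds:
  v1: a read changed (in2 5->8) — executes, giving -8.
  v2: a read changed (v1 -5->-8; in2 5->8) — executes, giving 8.
  v3: a read changed (v1 -5->-8; v2 5->8) — executes, giving 8.
  v4: a read changed (v3 5->8; v1 -5->-8) — executes, giving 8.
  v5: a read changed (v4 5->8) — executes, giving -8.
  v6: a read changed (v3 5->8; v4 5->8) — executes, giving 8.
  v7: a read changed (v5 -5->-8; v6 5->8) — executes, giving -8.
  v8: a read changed (v6 5->8) — executes, giving -8.
  v9: a read changed (v6 5->8; in2 5->8) — executes, giving 8.
  v10: a read changed (v1 -5->-8; v7 -5->-8) — executes, giving 64.
  v11: a read changed (v9 5->8; v8 -5->-8) — executes, giving -8.
  v13: a read changed (v11 -5->-8; v10 25->64) — executes, giving 64.
  v14: a read changed (v13 25->64; v13 25->64) — executes, giving 128.
  v16: a read changed (v14 50->128; v6 5->8) — executes, giving 8.
  v18: a read changed (v13 25->64; v11 -5->-8) — executes, giving -512.
  v19: a read changed (in2 5->8; v3 5->8) — executes, giving 16.
  v20: a read changed (v18 -125->-512) — executes, giving 512.
  v21: a read changed (v20 125->512; v7 -5->-8) — executes, giving -8.
  v23: a read changed (v19 10->16; v20 125->512) — executes, giving 528.
  v24: a read changed (v21 -5->-8; v23 135->528) — executes, giving 528.
  v33: a read changed (v2 5->8; v24 135->528) — executes, giving 528.
  v34: a read changed (v33 135->528; v16 5->8) — executes, giving 536.
  v36: a read changed (v16 5->8; v34 140->536) — executes, giving -528.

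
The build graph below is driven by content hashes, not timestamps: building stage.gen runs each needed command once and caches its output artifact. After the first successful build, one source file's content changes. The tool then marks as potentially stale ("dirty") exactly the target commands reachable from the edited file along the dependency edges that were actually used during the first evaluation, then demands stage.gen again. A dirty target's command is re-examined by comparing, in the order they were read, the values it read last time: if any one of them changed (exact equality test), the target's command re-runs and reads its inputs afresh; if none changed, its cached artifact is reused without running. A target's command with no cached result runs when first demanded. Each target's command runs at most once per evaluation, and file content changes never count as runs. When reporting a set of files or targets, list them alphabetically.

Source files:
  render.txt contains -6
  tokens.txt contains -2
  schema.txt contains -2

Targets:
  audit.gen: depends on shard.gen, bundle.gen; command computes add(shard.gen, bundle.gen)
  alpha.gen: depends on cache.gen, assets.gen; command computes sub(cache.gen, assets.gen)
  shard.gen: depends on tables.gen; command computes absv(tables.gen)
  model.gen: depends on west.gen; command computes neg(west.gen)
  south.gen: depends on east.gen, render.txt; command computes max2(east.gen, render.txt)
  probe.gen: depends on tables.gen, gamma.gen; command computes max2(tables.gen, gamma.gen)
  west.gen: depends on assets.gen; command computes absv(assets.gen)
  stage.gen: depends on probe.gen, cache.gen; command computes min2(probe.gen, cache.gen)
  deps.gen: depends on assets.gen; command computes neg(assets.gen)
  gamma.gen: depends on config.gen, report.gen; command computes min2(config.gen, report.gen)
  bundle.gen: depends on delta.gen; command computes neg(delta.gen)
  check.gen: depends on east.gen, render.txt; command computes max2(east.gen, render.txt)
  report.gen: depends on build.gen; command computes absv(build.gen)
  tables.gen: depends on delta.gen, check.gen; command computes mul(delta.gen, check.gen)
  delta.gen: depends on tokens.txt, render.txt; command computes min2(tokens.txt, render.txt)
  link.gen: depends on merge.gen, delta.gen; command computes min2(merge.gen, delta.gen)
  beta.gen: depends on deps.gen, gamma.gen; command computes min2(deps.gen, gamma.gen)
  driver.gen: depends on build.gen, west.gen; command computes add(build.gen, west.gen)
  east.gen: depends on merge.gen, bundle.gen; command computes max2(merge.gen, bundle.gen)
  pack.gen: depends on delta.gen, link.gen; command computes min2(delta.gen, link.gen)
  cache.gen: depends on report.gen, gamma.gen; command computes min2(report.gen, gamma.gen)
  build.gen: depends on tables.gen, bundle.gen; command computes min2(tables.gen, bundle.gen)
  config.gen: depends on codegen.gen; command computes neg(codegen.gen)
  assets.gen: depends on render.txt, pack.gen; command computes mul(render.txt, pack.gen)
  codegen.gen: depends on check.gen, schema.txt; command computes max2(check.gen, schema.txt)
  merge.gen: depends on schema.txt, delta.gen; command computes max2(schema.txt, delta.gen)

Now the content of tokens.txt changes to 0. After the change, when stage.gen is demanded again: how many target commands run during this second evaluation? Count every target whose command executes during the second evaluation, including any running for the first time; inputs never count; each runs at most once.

Initial pass — values computed on the first demand:
  delta.gen = min2(-2, -6) = -6
  bundle.gen = neg(-6) = 6
  merge.gen = max2(-2, -6) = -2
  east.gen = max2(-2, 6) = 6
  check.gen = max2(6, -6) = 6
  codegen.gen = max2(6, -2) = 6
  config.gen = neg(6) = -6
  tables.gen = mul(-6, 6) = -36
  build.gen = min2(-36, 6) = -36
  report.gen = absv(-36) = 36
  gamma.gen = min2(-6, 36) = -6
  cache.gen = min2(36, -6) = -6
  probe.gen = max2(-36, -6) = -6
  stage.gen = min2(-6, -6) = -6

Second demand — change propagation:
  delta.gen: re-runs because tokens.txt -2->0; new result -6 (unchanged).
  bundle.gen: re-examined; everything it read last time is the same (delta.gen unchanged) — cache 6 kept, no run.
  merge.gen: re-examined; everything it read last time is the same (schema.txt unchanged, delta.gen unchanged) — cache -2 kept, no run.
  east.gen: re-examined; everything it read last time is the same (merge.gen unchanged, bundle.gen unchanged) — cache 6 kept, no run.
  check.gen: re-examined; everything it read last time is the same (east.gen unchanged, render.txt unchanged) — cache 6 kept, no run.
  codegen.gen: re-examined; everything it read last time is the same (check.gen unchanged, schema.txt unchanged) — cache 6 kept, no run.
  config.gen: re-examined; everything it read last time is the same (codegen.gen unchanged) — cache -6 kept, no run.
  tables.gen: re-examined; everything it read last time is the same (delta.gen unchanged, check.gen unchanged) — cache -36 kept, no run.
  build.gen: re-examined; everything it read last time is the same (tables.gen unchanged, bundle.gen unchanged) — cache -36 kept, no run.
  report.gen: re-examined; everything it read last time is the same (build.gen unchanged) — cache 36 kept, no run.
  gamma.gen: re-examined; everything it read last time is the same (config.gen unchanged, report.gen unchanged) — cache -6 kept, no run.
  cache.gen: re-examined; everything it read last time is the same (report.gen unchanged, gamma.gen unchanged) — cache -6 kept, no run.
  probe.gen: re-examined; everything it read last time is the same (tables.gen unchanged, gamma.gen unchanged) — cache -6 kept, no run.
  stage.gen: re-examined; everything it read last time is the same (probe.gen unchanged, cache.gen unchanged) — cache -6 kept, no run.

The important point: delta.gen recomputes to an identical value, and the output ends up unchanged.

Run set: delta.gen (1 run).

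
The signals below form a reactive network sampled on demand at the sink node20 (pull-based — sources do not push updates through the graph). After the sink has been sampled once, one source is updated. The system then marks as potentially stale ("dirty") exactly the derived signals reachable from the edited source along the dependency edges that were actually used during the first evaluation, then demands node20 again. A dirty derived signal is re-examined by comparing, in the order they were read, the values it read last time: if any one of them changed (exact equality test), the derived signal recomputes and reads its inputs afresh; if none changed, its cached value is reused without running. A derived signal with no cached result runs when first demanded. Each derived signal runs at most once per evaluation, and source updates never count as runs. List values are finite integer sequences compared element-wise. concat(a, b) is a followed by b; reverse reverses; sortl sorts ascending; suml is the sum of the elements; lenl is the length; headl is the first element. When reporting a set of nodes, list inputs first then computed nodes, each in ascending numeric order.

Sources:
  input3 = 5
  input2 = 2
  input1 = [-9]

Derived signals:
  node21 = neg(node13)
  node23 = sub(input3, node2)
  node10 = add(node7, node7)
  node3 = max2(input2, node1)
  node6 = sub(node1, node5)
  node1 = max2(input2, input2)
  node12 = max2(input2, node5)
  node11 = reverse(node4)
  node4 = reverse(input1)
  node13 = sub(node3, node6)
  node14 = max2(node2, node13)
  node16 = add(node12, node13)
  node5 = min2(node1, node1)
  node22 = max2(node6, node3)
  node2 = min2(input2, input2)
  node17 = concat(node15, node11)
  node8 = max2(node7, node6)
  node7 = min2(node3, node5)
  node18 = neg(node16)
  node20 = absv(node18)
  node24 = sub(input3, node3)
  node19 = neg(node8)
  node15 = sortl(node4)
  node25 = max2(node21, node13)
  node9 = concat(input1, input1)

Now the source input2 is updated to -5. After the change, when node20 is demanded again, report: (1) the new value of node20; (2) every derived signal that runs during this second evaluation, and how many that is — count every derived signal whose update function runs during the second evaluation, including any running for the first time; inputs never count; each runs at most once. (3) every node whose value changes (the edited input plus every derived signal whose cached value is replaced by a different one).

Initial pass — values computed on the first demand:
  node1 = max2(2, 2) = 2
  node3 = max2(2, 2) = 2
  node5 = min2(2, 2) = 2
  node6 = sub(2, 2) = 0
  node12 = max2(2, 2) = 2
  node13 = sub(2, 0) = 2
  node16 = add(2, 2) = 4
  node18 = neg(4) = -4
  node20 = absv(-4) = 4

Second demand — change propagation:
  node1: re-runs because input2 2->-5; input2 2->-5; new result -5.
  node3: re-runs because input2 2->-5; node1 2->-5; new result -5.
  node5: re-runs because node1 2->-5; node1 2->-5; new result -5.
  node6: re-runs because node1 2->-5; node5 2->-5; new result 0 (unchanged).
  node12: re-runs because input2 2->-5; node5 2->-5; new result -5.
  node13: re-runs because node3 2->-5; new result -5.
  node16: re-runs because node12 2->-5; node13 2->-5; new result -10.
  node18: re-runs because node16 4->-10; new result 10.
  node20: re-runs because node18 -4->10; new result 10.

node20 now evaluates to 10.
Run set: node1, node3, node5, node6, node12, node13, node16, node18, node20 (9 run).
Changed values: input2, node1, node3, node5, node12, node13, node16, node18, node20.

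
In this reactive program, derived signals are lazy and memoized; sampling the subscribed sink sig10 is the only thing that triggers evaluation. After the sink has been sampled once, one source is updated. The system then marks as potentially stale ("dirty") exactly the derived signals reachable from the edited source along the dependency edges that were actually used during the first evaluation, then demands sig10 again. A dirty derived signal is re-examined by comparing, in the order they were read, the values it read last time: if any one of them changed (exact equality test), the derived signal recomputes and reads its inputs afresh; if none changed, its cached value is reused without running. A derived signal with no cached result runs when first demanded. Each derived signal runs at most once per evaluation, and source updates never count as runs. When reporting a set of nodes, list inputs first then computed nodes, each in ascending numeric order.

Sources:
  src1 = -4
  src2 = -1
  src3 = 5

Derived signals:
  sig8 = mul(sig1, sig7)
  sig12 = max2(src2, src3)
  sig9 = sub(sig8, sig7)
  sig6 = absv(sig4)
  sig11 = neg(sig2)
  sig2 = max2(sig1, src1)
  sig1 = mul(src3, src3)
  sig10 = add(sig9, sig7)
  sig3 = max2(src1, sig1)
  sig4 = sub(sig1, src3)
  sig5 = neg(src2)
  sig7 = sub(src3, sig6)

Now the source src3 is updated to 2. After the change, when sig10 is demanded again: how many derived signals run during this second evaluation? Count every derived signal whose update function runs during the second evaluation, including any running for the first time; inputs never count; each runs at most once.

First demand of the output computes:
  sig1 = mul(5, 5) = 25
  sig4 = sub(25, 5) = 20
  sig6 = absv(20) = 20
  sig7 = sub(5, 20) = -15
  sig8 = mul(25, -15) = -375
  sig9 = sub(-375, -15) = -360
  sig10 = add(-360, -15) = -375

After the edit, cleaning proceeds:
  sig1: a read changed (src3 5->2; src3 5->2) — executes, giving 4.
  sig4: a read changed (sig1 25->4; src3 5->2) — executes, giving 2.
  sig6: a read changed (sig4 20->2) — executes, giving 2.
  sig7: a read changed (src3 5->2; sig6 20->2) — executes, giving 0.
  sig8: a read changed (sig1 25->4; sig7 -15->0) — executes, giving 0.
  sig9: a read changed (sig8 -375->0; sig7 -15->0) — executes, giving 0.
  sig10: a read changed (sig9 -360->0; sig7 -15->0) — executes, giving 0.

7 derived signals run: sig1, sig4, sig6, sig7, sig8, sig9, sig10.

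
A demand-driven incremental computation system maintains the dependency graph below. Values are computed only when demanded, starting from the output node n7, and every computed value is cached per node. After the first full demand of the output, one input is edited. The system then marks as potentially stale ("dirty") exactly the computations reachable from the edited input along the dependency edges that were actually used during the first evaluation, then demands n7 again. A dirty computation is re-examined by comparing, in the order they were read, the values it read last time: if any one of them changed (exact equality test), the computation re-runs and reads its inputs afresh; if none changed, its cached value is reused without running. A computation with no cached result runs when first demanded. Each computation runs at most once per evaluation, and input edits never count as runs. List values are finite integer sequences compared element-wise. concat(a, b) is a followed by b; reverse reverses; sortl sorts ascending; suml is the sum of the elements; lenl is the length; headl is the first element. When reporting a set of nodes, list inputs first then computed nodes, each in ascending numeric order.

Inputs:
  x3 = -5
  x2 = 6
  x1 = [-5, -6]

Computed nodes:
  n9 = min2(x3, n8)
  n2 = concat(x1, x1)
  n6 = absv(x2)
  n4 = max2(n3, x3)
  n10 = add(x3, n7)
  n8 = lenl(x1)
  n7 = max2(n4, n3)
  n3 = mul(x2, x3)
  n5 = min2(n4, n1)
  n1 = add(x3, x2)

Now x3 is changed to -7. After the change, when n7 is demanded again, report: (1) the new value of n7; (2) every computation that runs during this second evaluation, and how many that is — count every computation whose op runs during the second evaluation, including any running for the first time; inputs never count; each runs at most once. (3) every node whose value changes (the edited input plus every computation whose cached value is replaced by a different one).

First evaluation (everything demanded from the output):
  n3 = mul(6, -5) = -30
  n4 = max2(-30, -5) = -5
  n7 = max2(-5, -30) = -5

Propagation after the edit:
  n3: runs — x3 -5->-7; result -42.
  n4: runs — n3 -30->-42; x3 -5->-7; result -7.
  n7: runs — n4 -5->-7; n3 -30->-42; result -7.

New value of n7: -7.
Computations that run: n3, n4, n7 — 3 in total.
Values that change: x3, n3, n4, n7.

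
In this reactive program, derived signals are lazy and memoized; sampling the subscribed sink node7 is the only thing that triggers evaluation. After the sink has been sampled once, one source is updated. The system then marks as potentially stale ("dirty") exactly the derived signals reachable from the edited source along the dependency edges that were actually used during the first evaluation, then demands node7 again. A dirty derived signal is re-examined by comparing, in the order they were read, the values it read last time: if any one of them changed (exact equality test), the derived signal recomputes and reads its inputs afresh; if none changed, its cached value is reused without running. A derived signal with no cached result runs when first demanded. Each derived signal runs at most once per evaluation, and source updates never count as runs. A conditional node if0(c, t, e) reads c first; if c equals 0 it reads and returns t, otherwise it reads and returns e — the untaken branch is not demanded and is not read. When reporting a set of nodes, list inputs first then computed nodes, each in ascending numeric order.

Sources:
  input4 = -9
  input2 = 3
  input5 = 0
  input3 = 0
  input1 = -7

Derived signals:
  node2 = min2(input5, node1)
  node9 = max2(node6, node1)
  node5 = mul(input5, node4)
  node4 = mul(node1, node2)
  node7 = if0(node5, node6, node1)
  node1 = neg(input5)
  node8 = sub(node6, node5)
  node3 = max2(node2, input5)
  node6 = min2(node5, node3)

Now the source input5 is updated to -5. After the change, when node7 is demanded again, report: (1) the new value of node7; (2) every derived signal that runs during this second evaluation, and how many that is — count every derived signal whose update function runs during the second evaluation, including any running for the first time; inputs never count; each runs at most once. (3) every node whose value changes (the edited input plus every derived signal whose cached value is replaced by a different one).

First demand of the output computes:
  node1 = neg(0) = 0
  node2 = min2(0, 0) = 0
  node3 = max2(0, 0) = 0
  node4 = mul(0, 0) = 0
  node5 = mul(0, 0) = 0
  node6 = min2(0, 0) = 0
  node7 = if0(node5=0 -> then branch node6) = 0

After the edit, cleaning proceeds:
  node1: a read changed (input5 0->-5) — executes, giving 5.
  node2: a read changed (input5 0->-5; node1 0->5) — executes, giving -5.
  node3: stays stale; no demand reaches it after the flip.
  node4: a read changed (node1 0->5; node2 0->-5) — executes, giving -25.
  node5: a read changed (input5 0->-5; node4 0->-25) — executes, giving 125.
  node6: stays stale; no demand reaches it after the flip.
  node7: a read changed (node5 0->125) — executes, giving 5.

Note the branch switch — demand abandons node3, node6, which are never re-examined.

Demanding node7 again yields 5.
5 derived signals run: node1, node2, node4, node5, node7.
The nodes whose values change: input5, node1, node2, node4, node5, node7.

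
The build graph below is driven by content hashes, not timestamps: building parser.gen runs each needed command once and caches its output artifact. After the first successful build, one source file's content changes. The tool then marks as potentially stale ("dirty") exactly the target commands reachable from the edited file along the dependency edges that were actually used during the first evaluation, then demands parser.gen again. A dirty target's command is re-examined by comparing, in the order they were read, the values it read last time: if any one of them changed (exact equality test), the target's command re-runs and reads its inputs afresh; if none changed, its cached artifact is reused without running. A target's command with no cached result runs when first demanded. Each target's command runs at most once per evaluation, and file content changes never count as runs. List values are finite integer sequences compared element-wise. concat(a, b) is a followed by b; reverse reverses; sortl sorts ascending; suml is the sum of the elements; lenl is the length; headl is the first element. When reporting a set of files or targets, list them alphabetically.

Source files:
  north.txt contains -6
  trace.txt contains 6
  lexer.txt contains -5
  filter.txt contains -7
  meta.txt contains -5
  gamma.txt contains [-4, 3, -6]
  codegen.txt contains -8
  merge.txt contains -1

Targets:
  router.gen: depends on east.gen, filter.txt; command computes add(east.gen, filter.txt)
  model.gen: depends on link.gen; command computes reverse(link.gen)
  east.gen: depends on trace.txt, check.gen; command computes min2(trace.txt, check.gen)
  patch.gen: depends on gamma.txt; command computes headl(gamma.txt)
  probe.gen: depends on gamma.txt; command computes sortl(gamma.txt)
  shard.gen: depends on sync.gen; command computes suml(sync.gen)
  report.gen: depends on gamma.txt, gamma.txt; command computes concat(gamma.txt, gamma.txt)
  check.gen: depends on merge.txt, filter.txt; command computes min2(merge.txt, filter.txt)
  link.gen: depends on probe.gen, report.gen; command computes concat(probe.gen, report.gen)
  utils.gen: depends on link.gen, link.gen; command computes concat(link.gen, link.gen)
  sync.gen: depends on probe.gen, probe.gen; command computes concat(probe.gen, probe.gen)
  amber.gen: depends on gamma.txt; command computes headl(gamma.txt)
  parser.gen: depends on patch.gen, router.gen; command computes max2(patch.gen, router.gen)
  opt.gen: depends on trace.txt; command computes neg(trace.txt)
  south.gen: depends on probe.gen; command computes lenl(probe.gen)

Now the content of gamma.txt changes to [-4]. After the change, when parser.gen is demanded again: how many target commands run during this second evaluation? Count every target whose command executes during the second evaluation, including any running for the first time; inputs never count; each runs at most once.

Initial pass — values computed on the first demand:
  check.gen = min2(-1, -7) = -7
  east.gen = min2(6, -7) = -7
  patch.gen = headl([-4, 3, -6]) = -4
  router.gen = add(-7, -7) = -14
  parser.gen = max2(-4, -14) = -4

Second demand — change propagation:
  patch.gen: re-runs because gamma.txt [-4, 3, -6]->[-4]; new result -4 (unchanged).
  parser.gen: re-examined; everything it read last time is the same (patch.gen unchanged, router.gen unchanged) — cache -4 kept, no run.

The important point: patch.gen recomputes to an identical value, and the output ends up unchanged.

Run set: patch.gen (1 run).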